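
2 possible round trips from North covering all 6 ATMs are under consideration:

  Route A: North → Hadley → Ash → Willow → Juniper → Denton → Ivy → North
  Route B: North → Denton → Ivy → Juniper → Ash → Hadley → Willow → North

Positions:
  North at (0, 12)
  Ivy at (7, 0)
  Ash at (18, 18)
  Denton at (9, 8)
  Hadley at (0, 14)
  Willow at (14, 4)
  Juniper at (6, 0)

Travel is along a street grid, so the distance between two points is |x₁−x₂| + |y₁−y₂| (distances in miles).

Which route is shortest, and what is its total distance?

Route A: 2 + 22 + 18 + 12 + 11 + 10 + 19 = 94
Route B: 13 + 10 + 1 + 30 + 22 + 24 + 22 = 122

Shortest is Route A, total 94 miles.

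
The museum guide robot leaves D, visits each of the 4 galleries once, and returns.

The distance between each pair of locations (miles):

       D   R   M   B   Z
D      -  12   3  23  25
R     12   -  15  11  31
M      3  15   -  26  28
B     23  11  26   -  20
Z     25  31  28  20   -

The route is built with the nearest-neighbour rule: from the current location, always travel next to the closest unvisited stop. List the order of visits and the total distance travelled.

D → [M:3 / R:12 / B:23 / Z:25] → M (3)
M → [R:15 / B:26 / Z:28] → R (15)
R → [B:11 / Z:31] → B (11)
B → [Z:20] → Z (20)
Return Z→D: 25.
Total = 3 + 15 + 11 + 20 + 25 = 74.

74 miles along D → M → R → B → Z → D.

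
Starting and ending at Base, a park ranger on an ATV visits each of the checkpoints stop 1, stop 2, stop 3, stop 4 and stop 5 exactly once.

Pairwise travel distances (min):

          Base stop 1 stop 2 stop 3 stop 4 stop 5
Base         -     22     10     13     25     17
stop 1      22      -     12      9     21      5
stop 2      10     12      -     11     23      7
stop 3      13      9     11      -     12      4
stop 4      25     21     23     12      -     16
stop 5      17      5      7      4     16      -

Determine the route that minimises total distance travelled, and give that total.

Minimum total distance: 68 min.

With 5 stops there are 5!/2 = 60 distinct round trips (a route and its reverse cost the same).
Base → stop 1 → stop 2 → stop 3 → stop 4 → stop 5 → Base: 22+12+11+12+16+17 = 90
Base → stop 1 → stop 2 → stop 3 → stop 5 → stop 4 → Base: 22+12+11+4+16+25 = 90
Base → stop 1 → stop 2 → stop 4 → stop 3 → stop 5 → Base: 22+12+23+12+4+17 = 90
Base → stop 1 → stop 2 → stop 4 → stop 5 → stop 3 → Base: 22+12+23+16+4+13 = 90
Base → stop 1 → stop 2 → stop 5 → stop 3 → stop 4 → Base: 22+12+7+4+12+25 = 82
Base → stop 1 → stop 2 → stop 5 → stop 4 → stop 3 → Base: 22+12+7+16+12+13 = 82
Base → stop 1 → stop 3 → stop 2 → stop 4 → stop 5 → Base: 22+9+11+23+16+17 = 98
Base → stop 1 → stop 3 → stop 2 → stop 5 → stop 4 → Base: 22+9+11+7+16+25 = 90
Base → stop 1 → stop 3 → stop 4 → stop 2 → stop 5 → Base: 22+9+12+23+7+17 = 90
Base → stop 1 → stop 3 → stop 4 → stop 5 → stop 2 → Base: 22+9+12+16+7+10 = 76
Base → stop 1 → stop 3 → stop 5 → stop 2 → stop 4 → Base: 22+9+4+7+23+25 = 90
Base → stop 1 → stop 3 → stop 5 → stop 4 → stop 2 → Base: 22+9+4+16+23+10 = 84
Base → stop 1 → stop 4 → stop 2 → stop 3 → stop 5 → Base: 22+21+23+11+4+17 = 98
Base → stop 1 → stop 4 → stop 2 → stop 5 → stop 3 → Base: 22+21+23+7+4+13 = 90
… (46 more)
Base → stop 2 → stop 1 → stop 5 → stop 3 → stop 4 → Base: 10+12+5+4+12+25 = 68  ← best
The minimum is 68.
One optimal route: Base → stop 2 → stop 1 → stop 5 → stop 3 → stop 4 → Base (or its reverse).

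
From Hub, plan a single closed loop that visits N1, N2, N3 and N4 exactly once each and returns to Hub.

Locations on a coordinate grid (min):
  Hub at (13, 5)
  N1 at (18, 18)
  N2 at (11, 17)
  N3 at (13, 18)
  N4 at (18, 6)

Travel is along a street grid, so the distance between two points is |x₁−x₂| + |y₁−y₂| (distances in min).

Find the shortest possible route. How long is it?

Shortest round trip = 40 min.

Hub→N1→N2→N3→N4→Hub: 18+8+3+17+6 = 52
Hub→N1→N2→N4→N3→Hub: 18+8+18+17+13 = 74
Hub→N1→N3→N2→N4→Hub: 18+5+3+18+6 = 50
Hub→N1→N3→N4→N2→Hub: 18+5+17+18+14 = 72
Hub→N1→N4→N2→N3→Hub: 18+12+18+3+13 = 64
Hub→N1→N4→N3→N2→Hub: 18+12+17+3+14 = 64
Hub→N2→N1→N3→N4→Hub: 14+8+5+17+6 = 50
Hub→N2→N1→N4→N3→Hub: 14+8+12+17+13 = 64
Hub→N2→N3→N1→N4→Hub: 14+3+5+12+6 = 40
Hub→N2→N4→N1→N3→Hub: 14+18+12+5+13 = 62
Hub→N3→N1→N2→N4→Hub: 13+5+8+18+6 = 50
Hub→N3→N2→N1→N4→Hub: 13+3+8+12+6 = 42
The minimum is 40.
One optimal route: Hub → N2 → N3 → N1 → N4 → Hub (or its reverse).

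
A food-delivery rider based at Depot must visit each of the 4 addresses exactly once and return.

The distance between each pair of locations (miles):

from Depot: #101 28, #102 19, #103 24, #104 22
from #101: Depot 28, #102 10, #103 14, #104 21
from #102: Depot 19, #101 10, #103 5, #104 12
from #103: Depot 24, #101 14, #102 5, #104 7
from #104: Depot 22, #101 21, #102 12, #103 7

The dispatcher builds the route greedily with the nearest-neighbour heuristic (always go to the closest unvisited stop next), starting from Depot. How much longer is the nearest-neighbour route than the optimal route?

The nearest-neighbour route is 8 miles longer than optimal.

From Depot: #102=19, #104=22, #103=24, #101=28 → choose #102 (19).
From #102: #103=5, #101=10, #104=12 → choose #103 (5).
From #103: #104=7, #101=14 → choose #104 (7).
From #104: #101=21 → choose #101 (21).
NN route Depot → #102 → #103 → #104 → #101 → Depot costs 80.
Optimal: Depot → #101 → #102 → #103 → #104 → Depot costs 72 (by enumerating all 12 distinct tours).
Excess = 80 − 72 = 8.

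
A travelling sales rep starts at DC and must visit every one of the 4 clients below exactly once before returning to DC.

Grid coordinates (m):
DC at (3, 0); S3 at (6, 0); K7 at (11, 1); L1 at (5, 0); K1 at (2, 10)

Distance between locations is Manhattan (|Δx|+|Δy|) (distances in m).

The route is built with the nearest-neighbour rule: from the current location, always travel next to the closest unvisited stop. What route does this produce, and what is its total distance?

38 m along DC → L1 → S3 → K7 → K1 → DC.

At DC the remaining stops are L1 2, S3 3, K7 9, K1 11; go to L1.
At L1 the remaining stops are S3 1, K7 7, K1 13; go to S3.
At S3 the remaining stops are K7 6, K1 14; go to K7.
At K7 the remaining stops are K1 18; go to K1.
Return K1→DC: 11.
Total = 2 + 1 + 6 + 18 + 11 = 38.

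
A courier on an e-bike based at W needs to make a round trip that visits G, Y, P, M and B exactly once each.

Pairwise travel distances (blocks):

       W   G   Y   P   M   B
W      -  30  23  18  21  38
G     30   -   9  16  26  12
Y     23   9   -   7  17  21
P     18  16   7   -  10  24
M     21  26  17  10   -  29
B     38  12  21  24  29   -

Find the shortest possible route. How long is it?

W→G→Y→P→M→B→W: 30+9+7+10+29+38 = 123
W→G→Y→P→B→M→W: 30+9+7+24+29+21 = 120
W→G→Y→M→P→B→W: 30+9+17+10+24+38 = 128
W→G→Y→M→B→P→W: 30+9+17+29+24+18 = 127
W→G→Y→B→P→M→W: 30+9+21+24+10+21 = 115
W→G→Y→B→M→P→W: 30+9+21+29+10+18 = 117
W→G→P→Y→M→B→W: 30+16+7+17+29+38 = 137
W→G→P→Y→B→M→W: 30+16+7+21+29+21 = 124
W→G→P→M→Y→B→W: 30+16+10+17+21+38 = 132
W→G→P→M→B→Y→W: 30+16+10+29+21+23 = 129
W→G→P→B→Y→M→W: 30+16+24+21+17+21 = 129
W→G→P→B→M→Y→W: 30+16+24+29+17+23 = 139
W→G→M→Y→P→B→W: 30+26+17+7+24+38 = 142
W→G→M→Y→B→P→W: 30+26+17+21+24+18 = 136
… (46 more)
W→P→Y→G→B→M→W: 18+7+9+12+29+21 = 96  ← best
The minimum is 96.
One optimal route: W → P → Y → G → B → M → W (or its reverse).

Shortest round trip = 96 blocks.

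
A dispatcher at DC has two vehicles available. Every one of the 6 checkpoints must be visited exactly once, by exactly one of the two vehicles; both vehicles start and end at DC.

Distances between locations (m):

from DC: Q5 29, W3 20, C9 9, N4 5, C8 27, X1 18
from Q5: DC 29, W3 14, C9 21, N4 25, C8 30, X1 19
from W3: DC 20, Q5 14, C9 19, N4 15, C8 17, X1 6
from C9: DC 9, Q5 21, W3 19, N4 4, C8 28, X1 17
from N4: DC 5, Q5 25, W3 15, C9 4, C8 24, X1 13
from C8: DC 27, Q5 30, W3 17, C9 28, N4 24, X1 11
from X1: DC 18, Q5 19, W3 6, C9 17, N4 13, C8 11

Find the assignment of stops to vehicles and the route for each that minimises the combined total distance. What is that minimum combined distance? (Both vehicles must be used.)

Minimum combined distance: 98 m.

There are 2^5 − 1 = 31 ways to divide the 6 stops into two non-empty groups. For each, the best each vehicle can do is its own shortest tour through its group:
  {Q5} + {W3, C9, N4, C8, X1}: 58 + 72 = 130
  {W3} + {Q5, C9, N4, C8, X1}: 40 + 87 = 127
  {Q5, W3} + {C9, N4, C8, X1}: 63 + 64 = 127
  {C9} + {Q5, W3, N4, C8, X1}: 18 + 88 = 106
  {Q5, C9} + {W3, N4, C8, X1}: 59 + 64 = 123
  {W3, C9} + {Q5, N4, C8, X1}: 48 + 87 = 135
  … (31 splits in total)
  {N4} + {Q5, W3, C9, C8, X1}: 10 + 88 = 98  ← best
Best: vehicle 1 DC → N4 → DC = 10; vehicle 2 DC → C9 → Q5 → W3 → X1 → C8 → DC = 88; combined 98.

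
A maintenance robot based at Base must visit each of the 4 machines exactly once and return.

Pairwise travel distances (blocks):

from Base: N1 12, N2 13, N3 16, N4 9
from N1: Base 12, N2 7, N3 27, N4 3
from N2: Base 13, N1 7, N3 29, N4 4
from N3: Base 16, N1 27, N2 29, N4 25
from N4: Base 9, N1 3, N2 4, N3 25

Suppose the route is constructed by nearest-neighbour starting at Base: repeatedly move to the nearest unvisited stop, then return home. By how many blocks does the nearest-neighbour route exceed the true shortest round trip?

From Base: N4=9, N1=12, N2=13, N3=16 → choose N4 (9).
From N4: N1=3, N2=4, N3=25 → choose N1 (3).
From N1: N2=7, N3=27 → choose N2 (7).
From N2: N3=29 → choose N3 (29).
NN route Base → N4 → N1 → N2 → N3 → Base costs 64.
Optimal: Base → N2 → N4 → N1 → N3 → Base costs 63 (by enumerating all 12 distinct tours).
Excess = 64 − 63 = 1.

1 blocks longer than the optimal tour.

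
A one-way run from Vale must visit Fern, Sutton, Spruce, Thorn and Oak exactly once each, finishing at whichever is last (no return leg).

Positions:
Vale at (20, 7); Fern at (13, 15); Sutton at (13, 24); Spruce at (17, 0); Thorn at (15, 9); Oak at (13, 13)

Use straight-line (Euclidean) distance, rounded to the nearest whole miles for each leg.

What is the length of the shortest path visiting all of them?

Shortest open route: 32 miles.

There are 5! = 120 possible orderings.
Vale → Fern → Sutton → Spruce → Thorn → Oak: 11+9+24+9+4 = 57
Vale → Fern → Sutton → Spruce → Oak → Thorn: 11+9+24+14+4 = 62
Vale → Fern → Sutton → Thorn → Spruce → Oak: 11+9+15+9+14 = 58
Vale → Fern → Sutton → Thorn → Oak → Spruce: 11+9+15+4+14 = 53
Vale → Fern → Sutton → Oak → Spruce → Thorn: 11+9+11+14+9 = 54
Vale → Fern → Sutton → Oak → Thorn → Spruce: 11+9+11+4+9 = 44
Vale → Fern → Spruce → Sutton → Thorn → Oak: 11+16+24+15+4 = 70
Vale → Fern → Spruce → Sutton → Oak → Thorn: 11+16+24+11+4 = 66
Vale → Fern → Spruce → Thorn → Sutton → Oak: 11+16+9+15+11 = 62
Vale → Fern → Spruce → Thorn → Oak → Sutton: 11+16+9+4+11 = 51
Vale → Fern → Spruce → Oak → Sutton → Thorn: 11+16+14+11+15 = 67
Vale → Fern → Spruce → Oak → Thorn → Sutton: 11+16+14+4+15 = 60
Vale → Fern → Thorn → Sutton → Spruce → Oak: 11+6+15+24+14 = 70
Vale → Fern → Thorn → Sutton → Oak → Spruce: 11+6+15+11+14 = 57
… (106 more)
Vale → Spruce → Thorn → Oak → Fern → Sutton: 8+9+4+2+9 = 32  ← best
The minimum is 32.
One shortest path: Vale → Spruce → Thorn → Oak → Fern → Sutton.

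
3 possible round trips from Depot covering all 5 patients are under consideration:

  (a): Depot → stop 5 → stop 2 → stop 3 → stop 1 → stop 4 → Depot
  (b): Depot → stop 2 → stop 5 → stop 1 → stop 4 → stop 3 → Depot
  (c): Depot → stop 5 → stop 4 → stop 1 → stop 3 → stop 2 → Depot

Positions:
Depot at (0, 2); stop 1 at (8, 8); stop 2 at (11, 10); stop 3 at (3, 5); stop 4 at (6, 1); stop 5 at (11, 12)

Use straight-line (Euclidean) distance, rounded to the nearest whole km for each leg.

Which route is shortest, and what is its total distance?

(a): 15 + 2 + 9 + 6 + 7 + 6 = 45
(b): 14 + 2 + 5 + 7 + 5 + 4 = 37
(c): 15 + 12 + 7 + 6 + 9 + 14 = 63

Shortest is (b), total 37 km.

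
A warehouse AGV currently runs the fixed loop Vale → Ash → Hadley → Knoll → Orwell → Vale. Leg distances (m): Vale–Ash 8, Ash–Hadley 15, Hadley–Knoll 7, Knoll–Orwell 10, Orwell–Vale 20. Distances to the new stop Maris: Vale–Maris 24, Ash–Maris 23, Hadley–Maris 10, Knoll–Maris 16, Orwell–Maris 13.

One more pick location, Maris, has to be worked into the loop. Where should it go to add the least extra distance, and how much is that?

Adding 17 m by placing Maris on the Orwell–Vale leg.

Insertion cost between consecutive stops i–j is d(i,Maris) + d(Maris,j) − d(i,j):
  between Vale and Ash: 24 + 23 − 8 = 39
  between Ash and Hadley: 23 + 10 − 15 = 18
  between Hadley and Knoll: 10 + 16 − 7 = 19
  between Knoll and Orwell: 16 + 13 − 10 = 19
  between Orwell and Vale: 13 + 24 − 20 = 17
Cheapest insertion is between Orwell and Vale, adding 17.
New total = 60 + 17 = 77.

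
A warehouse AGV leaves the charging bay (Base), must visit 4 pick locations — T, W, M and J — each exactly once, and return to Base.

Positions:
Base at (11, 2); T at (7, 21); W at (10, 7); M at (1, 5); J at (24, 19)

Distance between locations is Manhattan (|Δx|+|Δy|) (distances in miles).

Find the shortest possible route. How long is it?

Shortest round trip = 86 miles.

Base → T → W → M → J → Base: 23+17+11+37+30 = 118
Base → T → W → J → M → Base: 23+17+26+37+13 = 116
Base → T → M → W → J → Base: 23+22+11+26+30 = 112
Base → T → M → J → W → Base: 23+22+37+26+6 = 114
Base → T → J → W → M → Base: 23+19+26+11+13 = 92
Base → T → J → M → W → Base: 23+19+37+11+6 = 96
Base → W → T → M → J → Base: 6+17+22+37+30 = 112
Base → W → T → J → M → Base: 6+17+19+37+13 = 92
Base → W → M → T → J → Base: 6+11+22+19+30 = 88
Base → W → J → T → M → Base: 6+26+19+22+13 = 86
Base → M → T → W → J → Base: 13+22+17+26+30 = 108
Base → M → W → T → J → Base: 13+11+17+19+30 = 90
The minimum is 86.
One optimal route: Base → W → J → T → M → Base (or its reverse).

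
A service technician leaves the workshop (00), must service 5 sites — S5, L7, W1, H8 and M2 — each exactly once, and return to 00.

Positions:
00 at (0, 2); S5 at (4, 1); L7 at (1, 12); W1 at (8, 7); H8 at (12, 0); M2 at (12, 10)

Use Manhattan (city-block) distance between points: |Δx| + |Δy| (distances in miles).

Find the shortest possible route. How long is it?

54 miles — the shortest possible round trip.

There are 60 distinct closed tours to check (reversals are equivalent).
00-S5-L7-W1-H8-M2-00: 5+14+12+11+10+20 = 72
00-S5-L7-W1-M2-H8-00: 5+14+12+7+10+14 = 62
00-S5-L7-H8-W1-M2-00: 5+14+23+11+7+20 = 80
00-S5-L7-H8-M2-W1-00: 5+14+23+10+7+13 = 72
00-S5-L7-M2-W1-H8-00: 5+14+13+7+11+14 = 64
00-S5-L7-M2-H8-W1-00: 5+14+13+10+11+13 = 66
00-S5-W1-L7-H8-M2-00: 5+10+12+23+10+20 = 80
00-S5-W1-L7-M2-H8-00: 5+10+12+13+10+14 = 64
00-S5-W1-H8-L7-M2-00: 5+10+11+23+13+20 = 82
00-S5-W1-H8-M2-L7-00: 5+10+11+10+13+11 = 60
00-S5-W1-M2-L7-H8-00: 5+10+7+13+23+14 = 72
00-S5-W1-M2-H8-L7-00: 5+10+7+10+23+11 = 66
00-S5-H8-L7-W1-M2-00: 5+9+23+12+7+20 = 76
00-S5-H8-L7-M2-W1-00: 5+9+23+13+7+13 = 70
… (46 more)
00-S5-H8-M2-W1-L7-00: 5+9+10+7+12+11 = 54  ← best
The minimum is 54.
One optimal route: 00 → S5 → H8 → M2 → W1 → L7 → 00 (or its reverse).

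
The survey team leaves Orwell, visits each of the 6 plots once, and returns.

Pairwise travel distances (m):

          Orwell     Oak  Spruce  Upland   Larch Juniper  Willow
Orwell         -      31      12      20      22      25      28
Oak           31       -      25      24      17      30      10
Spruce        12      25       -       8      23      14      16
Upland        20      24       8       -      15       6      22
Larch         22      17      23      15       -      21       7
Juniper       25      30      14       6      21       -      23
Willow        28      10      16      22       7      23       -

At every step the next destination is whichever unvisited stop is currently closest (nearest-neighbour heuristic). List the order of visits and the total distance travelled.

Nearest-neighbour total = 95 m; route Orwell → Spruce → Upland → Juniper → Larch → Willow → Oak → Orwell.

From Orwell: distances to unvisited — Spruce=12, Upland=20, Larch=22, Juniper=25, Willow=28, Oak=31. Nearest is Spruce (12).
From Spruce: distances to unvisited — Upland=8, Juniper=14, Willow=16, Larch=23, Oak=25. Nearest is Upland (8).
From Upland: distances to unvisited — Juniper=6, Larch=15, Willow=22, Oak=24. Nearest is Juniper (6).
From Juniper: distances to unvisited — Larch=21, Willow=23, Oak=30. Nearest is Larch (21).
From Larch: distances to unvisited — Willow=7, Oak=17. Nearest is Willow (7).
From Willow: distances to unvisited — Oak=10. Nearest is Oak (10).
Return Oak→Orwell: 31.
Total = 12 + 8 + 6 + 21 + 7 + 10 + 31 = 95.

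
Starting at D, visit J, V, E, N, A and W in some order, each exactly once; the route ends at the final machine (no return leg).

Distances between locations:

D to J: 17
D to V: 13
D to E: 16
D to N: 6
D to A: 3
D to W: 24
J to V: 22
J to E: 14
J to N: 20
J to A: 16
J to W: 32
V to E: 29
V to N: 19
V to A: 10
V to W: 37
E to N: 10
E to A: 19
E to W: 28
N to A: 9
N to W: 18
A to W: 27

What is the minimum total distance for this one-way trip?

There are 6! = 720 possible orderings.
D→J→V→E→N→A→W: 17+22+29+10+9+27 = 114
D→J→V→E→N→W→A: 17+22+29+10+18+27 = 123
D→J→V→E→A→N→W: 17+22+29+19+9+18 = 114
D→J→V→E→A→W→N: 17+22+29+19+27+18 = 132
D→J→V→E→W→N→A: 17+22+29+28+18+9 = 123
D→J→V→E→W→A→N: 17+22+29+28+27+9 = 132
D→J→V→N→E→A→W: 17+22+19+10+19+27 = 114
D→J→V→N→E→W→A: 17+22+19+10+28+27 = 123
… (712 more)
D→A→V→J→E→N→W: 3+10+22+14+10+18 = 77  ← best
The minimum is 77.
One shortest path: D → A → V → J → E → N → W.

Shortest open route: 77.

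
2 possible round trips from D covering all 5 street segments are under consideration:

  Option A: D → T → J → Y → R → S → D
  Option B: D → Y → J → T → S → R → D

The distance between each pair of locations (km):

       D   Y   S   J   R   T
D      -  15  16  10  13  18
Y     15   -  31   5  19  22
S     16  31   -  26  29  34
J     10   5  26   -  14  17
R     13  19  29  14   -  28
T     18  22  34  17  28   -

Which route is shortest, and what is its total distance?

Option A: 18 + 17 + 5 + 19 + 29 + 16 = 104
Option B: 15 + 5 + 17 + 34 + 29 + 13 = 113

104 km — Option A is the shortest.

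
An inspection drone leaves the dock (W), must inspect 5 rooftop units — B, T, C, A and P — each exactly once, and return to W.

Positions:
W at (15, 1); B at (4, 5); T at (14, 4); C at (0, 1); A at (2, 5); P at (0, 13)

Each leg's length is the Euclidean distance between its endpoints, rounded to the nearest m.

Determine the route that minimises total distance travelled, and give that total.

49 m — the shortest possible round trip.

W-B-T-C-A-P-W: 12+10+14+4+8+19 = 67
W-B-T-C-P-A-W: 12+10+14+12+8+14 = 70
W-B-T-A-C-P-W: 12+10+12+4+12+19 = 69
W-B-T-A-P-C-W: 12+10+12+8+12+15 = 69
W-B-T-P-C-A-W: 12+10+17+12+4+14 = 69
W-B-T-P-A-C-W: 12+10+17+8+4+15 = 66
W-B-C-T-A-P-W: 12+6+14+12+8+19 = 71
W-B-C-T-P-A-W: 12+6+14+17+8+14 = 71
W-B-C-A-T-P-W: 12+6+4+12+17+19 = 70
W-B-C-A-P-T-W: 12+6+4+8+17+3 = 50
W-B-C-P-T-A-W: 12+6+12+17+12+14 = 73
W-B-C-P-A-T-W: 12+6+12+8+12+3 = 53
W-B-A-T-C-P-W: 12+2+12+14+12+19 = 71
W-B-A-T-P-C-W: 12+2+12+17+12+15 = 70
… (46 more)
W-T-B-P-A-C-W: 3+10+9+8+4+15 = 49  ← best
The minimum is 49.
One optimal route: W → T → B → P → A → C → W (or its reverse).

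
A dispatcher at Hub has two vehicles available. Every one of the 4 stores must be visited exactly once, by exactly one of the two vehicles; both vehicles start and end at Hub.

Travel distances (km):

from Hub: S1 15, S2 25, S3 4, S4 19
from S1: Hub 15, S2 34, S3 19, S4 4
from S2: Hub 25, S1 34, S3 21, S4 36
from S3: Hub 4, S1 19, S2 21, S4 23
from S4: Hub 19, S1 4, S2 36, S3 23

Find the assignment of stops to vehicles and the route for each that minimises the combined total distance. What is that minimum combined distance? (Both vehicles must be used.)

Minimum combined distance: 88 km.

There are 2^3 − 1 = 7 ways to divide the 4 stops into two non-empty groups. For each, the best each vehicle can do is its own shortest tour through its group:
  {S1} + {S2, S3, S4}: 30 + 80 = 110
  {S2} + {S1, S3, S4}: 50 + 46 = 96
  {S1, S2} + {S3, S4}: 74 + 46 = 120
  {S3} + {S1, S2, S4}: 8 + 80 = 88
  {S1, S3} + {S2, S4}: 38 + 80 = 118
  {S2, S3} + {S1, S4}: 50 + 38 = 88
  … (7 splits in total)
Best: vehicle 1 Hub → S3 → Hub = 8; vehicle 2 Hub → S1 → S4 → S2 → Hub = 80; combined 88.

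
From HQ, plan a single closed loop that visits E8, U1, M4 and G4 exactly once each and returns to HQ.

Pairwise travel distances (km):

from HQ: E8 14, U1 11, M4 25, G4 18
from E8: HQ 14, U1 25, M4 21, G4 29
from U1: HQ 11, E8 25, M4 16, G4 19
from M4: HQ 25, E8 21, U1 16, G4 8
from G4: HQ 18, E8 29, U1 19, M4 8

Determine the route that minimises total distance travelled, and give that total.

Shortest round trip = 73 km.

With 4 stops there are 4!/2 = 12 distinct round trips (a route and its reverse cost the same).
HQ-E8-U1-M4-G4-HQ: 14+25+16+8+18 = 81
HQ-E8-U1-G4-M4-HQ: 14+25+19+8+25 = 91
HQ-E8-M4-U1-G4-HQ: 14+21+16+19+18 = 88
HQ-E8-M4-G4-U1-HQ: 14+21+8+19+11 = 73
HQ-E8-G4-U1-M4-HQ: 14+29+19+16+25 = 103
HQ-E8-G4-M4-U1-HQ: 14+29+8+16+11 = 78
HQ-U1-E8-M4-G4-HQ: 11+25+21+8+18 = 83
HQ-U1-E8-G4-M4-HQ: 11+25+29+8+25 = 98
HQ-U1-M4-E8-G4-HQ: 11+16+21+29+18 = 95
HQ-U1-G4-E8-M4-HQ: 11+19+29+21+25 = 105
HQ-M4-E8-U1-G4-HQ: 25+21+25+19+18 = 108
HQ-M4-U1-E8-G4-HQ: 25+16+25+29+18 = 113
The minimum is 73.
One optimal route: HQ → E8 → M4 → G4 → U1 → HQ (or its reverse).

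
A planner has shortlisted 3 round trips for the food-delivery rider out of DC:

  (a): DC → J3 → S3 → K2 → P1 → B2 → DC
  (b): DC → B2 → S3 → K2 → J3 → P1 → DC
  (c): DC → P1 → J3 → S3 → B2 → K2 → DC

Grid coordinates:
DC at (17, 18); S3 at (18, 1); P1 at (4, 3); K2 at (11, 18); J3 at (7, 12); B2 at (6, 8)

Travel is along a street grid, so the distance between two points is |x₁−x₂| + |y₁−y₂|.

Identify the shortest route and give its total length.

(a): 16 + 22 + 24 + 22 + 7 + 21 = 112
(b): 21 + 19 + 24 + 10 + 12 + 28 = 114
(c): 28 + 12 + 22 + 19 + 15 + 6 = 102

102 — (c) is the shortest.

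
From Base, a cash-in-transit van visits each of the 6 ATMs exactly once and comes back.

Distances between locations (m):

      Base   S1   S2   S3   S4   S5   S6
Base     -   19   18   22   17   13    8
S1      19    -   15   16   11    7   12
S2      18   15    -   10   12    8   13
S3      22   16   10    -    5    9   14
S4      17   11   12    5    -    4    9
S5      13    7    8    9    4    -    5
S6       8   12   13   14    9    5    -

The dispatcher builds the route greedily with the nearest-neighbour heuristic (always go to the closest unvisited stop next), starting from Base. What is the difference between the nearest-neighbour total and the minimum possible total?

Excess over optimum: 2 m.

From Base: S6=8, S5=13, S4=17, S2=18, S1=19, S3=22 → choose S6 (8).
From S6: S5=5, S4=9, S1=12, S2=13, S3=14 → choose S5 (5).
From S5: S4=4, S1=7, S2=8, S3=9 → choose S4 (4).
From S4: S3=5, S1=11, S2=12 → choose S3 (5).
From S3: S2=10, S1=16 → choose S2 (10).
From S2: S1=15 → choose S1 (15).
NN route Base → S6 → S5 → S4 → S3 → S2 → S1 → Base costs 66.
Optimal: Base → S2 → S3 → S4 → S1 → S5 → S6 → Base costs 64 (by enumerating all 360 distinct tours).
Excess = 66 − 64 = 2.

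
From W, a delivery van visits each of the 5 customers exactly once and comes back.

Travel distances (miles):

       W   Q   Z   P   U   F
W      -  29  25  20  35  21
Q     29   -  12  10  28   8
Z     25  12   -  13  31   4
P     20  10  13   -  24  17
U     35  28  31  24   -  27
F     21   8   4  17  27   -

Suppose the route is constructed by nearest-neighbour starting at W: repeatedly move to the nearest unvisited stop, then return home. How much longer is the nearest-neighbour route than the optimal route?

Excess over optimum: 2 miles.

W: P=20, F=21, Z=25, Q=29, U=35 ⇒ P
P: Q=10, Z=13, F=17, U=24 ⇒ Q
Q: F=8, Z=12, U=28 ⇒ F
F: Z=4, U=27 ⇒ Z
Z: U=31 ⇒ U
NN route W → P → Q → F → Z → U → W costs 108.
Optimal: W → Z → F → Q → P → U → W costs 106 (by enumerating all 60 distinct tours).
Excess = 108 − 106 = 2.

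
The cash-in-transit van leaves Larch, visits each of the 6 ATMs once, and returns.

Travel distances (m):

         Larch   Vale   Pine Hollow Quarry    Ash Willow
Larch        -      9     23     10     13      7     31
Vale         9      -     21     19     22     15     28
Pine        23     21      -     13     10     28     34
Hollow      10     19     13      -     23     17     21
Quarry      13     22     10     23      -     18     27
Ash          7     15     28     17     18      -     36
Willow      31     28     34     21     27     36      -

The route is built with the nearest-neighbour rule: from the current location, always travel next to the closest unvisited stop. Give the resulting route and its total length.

Total distance 122 m via the nearest-neighbour route Larch → Ash → Vale → Hollow → Pine → Quarry → Willow → Larch.

Larch → [Ash:7 / Vale:9 / Hollow:10 / Quarry:13 / Pine:23 / Willow:31] → Ash (7)
Ash → [Vale:15 / Hollow:17 / Quarry:18 / Pine:28 / Willow:36] → Vale (15)
Vale → [Hollow:19 / Pine:21 / Quarry:22 / Willow:28] → Hollow (19)
Hollow → [Pine:13 / Willow:21 / Quarry:23] → Pine (13)
Pine → [Quarry:10 / Willow:34] → Quarry (10)
Quarry → [Willow:27] → Willow (27)
Return Willow→Larch: 31.
Total = 7 + 15 + 19 + 13 + 10 + 27 + 31 = 122.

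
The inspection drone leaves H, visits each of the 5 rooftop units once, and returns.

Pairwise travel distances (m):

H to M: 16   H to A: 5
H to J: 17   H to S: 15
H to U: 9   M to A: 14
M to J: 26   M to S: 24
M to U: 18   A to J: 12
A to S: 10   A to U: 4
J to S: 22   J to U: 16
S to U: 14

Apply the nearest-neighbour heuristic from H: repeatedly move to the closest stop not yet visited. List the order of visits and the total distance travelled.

87 m along H → A → U → S → J → M → H.

H → [A:5 / U:9 / S:15 / M:16 / J:17] → A (5)
A → [U:4 / S:10 / J:12 / M:14] → U (4)
U → [S:14 / J:16 / M:18] → S (14)
S → [J:22 / M:24] → J (22)
J → [M:26] → M (26)
Return M→H: 16.
Total = 5 + 4 + 14 + 22 + 26 + 16 = 87.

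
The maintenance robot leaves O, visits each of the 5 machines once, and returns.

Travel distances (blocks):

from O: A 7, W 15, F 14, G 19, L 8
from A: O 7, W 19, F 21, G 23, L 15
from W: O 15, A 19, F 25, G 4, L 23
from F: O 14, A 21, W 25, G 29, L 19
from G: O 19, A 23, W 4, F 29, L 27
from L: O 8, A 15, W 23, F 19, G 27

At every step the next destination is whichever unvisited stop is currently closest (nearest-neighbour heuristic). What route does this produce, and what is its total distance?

From O: distances to unvisited — A=7, L=8, F=14, W=15, G=19. Nearest is A (7).
From A: distances to unvisited — L=15, W=19, F=21, G=23. Nearest is L (15).
From L: distances to unvisited — F=19, W=23, G=27. Nearest is F (19).
From F: distances to unvisited — W=25, G=29. Nearest is W (25).
From W: distances to unvisited — G=4. Nearest is G (4).
Return G→O: 19.
Total = 7 + 15 + 19 + 25 + 4 + 19 = 89.

Nearest-neighbour total = 89 blocks; route O → A → L → F → W → G → O.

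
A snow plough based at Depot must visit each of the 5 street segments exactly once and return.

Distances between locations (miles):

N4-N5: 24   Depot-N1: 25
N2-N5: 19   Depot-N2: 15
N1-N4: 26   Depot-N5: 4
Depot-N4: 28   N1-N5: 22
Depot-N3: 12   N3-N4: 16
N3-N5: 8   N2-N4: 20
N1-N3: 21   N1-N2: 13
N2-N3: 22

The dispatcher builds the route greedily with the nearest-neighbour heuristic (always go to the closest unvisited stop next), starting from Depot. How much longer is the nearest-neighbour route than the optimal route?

The nearest-neighbour route is 4 miles longer than optimal.

From Depot: N5=4, N3=12, N2=15, N1=25, N4=28 → choose N5 (4).
From N5: N3=8, N2=19, N1=22, N4=24 → choose N3 (8).
From N3: N4=16, N1=21, N2=22 → choose N4 (16).
From N4: N2=20, N1=26 → choose N2 (20).
From N2: N1=13 → choose N1 (13).
NN route Depot → N5 → N3 → N4 → N2 → N1 → Depot costs 86.
Optimal: Depot → N2 → N1 → N4 → N3 → N5 → Depot costs 82 (by enumerating all 60 distinct tours).
Excess = 86 − 82 = 4.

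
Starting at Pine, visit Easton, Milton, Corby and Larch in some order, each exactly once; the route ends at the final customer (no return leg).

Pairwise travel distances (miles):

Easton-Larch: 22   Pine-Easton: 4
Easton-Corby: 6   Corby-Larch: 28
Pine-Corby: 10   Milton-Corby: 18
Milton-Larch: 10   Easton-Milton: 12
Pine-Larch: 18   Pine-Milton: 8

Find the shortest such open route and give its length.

There are 4! = 24 possible orderings.
Pine → Easton → Milton → Corby → Larch: 4+12+18+28 = 62
Pine → Easton → Milton → Larch → Corby: 4+12+10+28 = 54
Pine → Easton → Corby → Milton → Larch: 4+6+18+10 = 38
Pine → Easton → Corby → Larch → Milton: 4+6+28+10 = 48
Pine → Easton → Larch → Milton → Corby: 4+22+10+18 = 54
Pine → Easton → Larch → Corby → Milton: 4+22+28+18 = 72
Pine → Milton → Easton → Corby → Larch: 8+12+6+28 = 54
Pine → Milton → Easton → Larch → Corby: 8+12+22+28 = 70
Pine → Milton → Corby → Easton → Larch: 8+18+6+22 = 54
Pine → Milton → Corby → Larch → Easton: 8+18+28+22 = 76
Pine → Milton → Larch → Easton → Corby: 8+10+22+6 = 46
Pine → Milton → Larch → Corby → Easton: 8+10+28+6 = 52
Pine → Corby → Easton → Milton → Larch: 10+6+12+10 = 38
Pine → Corby → Easton → Larch → Milton: 10+6+22+10 = 48
… (10 more)
The minimum is 38.
One shortest path: Pine → Easton → Corby → Milton → Larch.

38 miles — the minimum one-way total.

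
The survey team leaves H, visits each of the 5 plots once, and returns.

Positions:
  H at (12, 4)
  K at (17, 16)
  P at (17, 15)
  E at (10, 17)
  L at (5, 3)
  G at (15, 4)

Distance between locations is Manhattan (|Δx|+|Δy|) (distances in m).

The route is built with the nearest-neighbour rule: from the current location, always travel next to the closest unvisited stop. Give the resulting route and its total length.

Total distance 58 m via the nearest-neighbour route H → G → L → E → K → P → H.

From H: distances to unvisited — G=3, L=8, E=15, P=16, K=17. Nearest is G (3).
From G: distances to unvisited — L=11, P=13, K=14, E=18. Nearest is L (11).
From L: distances to unvisited — E=19, P=24, K=25. Nearest is E (19).
From E: distances to unvisited — K=8, P=9. Nearest is K (8).
From K: distances to unvisited — P=1. Nearest is P (1).
Return P→H: 16.
Total = 3 + 11 + 19 + 8 + 1 + 16 = 58.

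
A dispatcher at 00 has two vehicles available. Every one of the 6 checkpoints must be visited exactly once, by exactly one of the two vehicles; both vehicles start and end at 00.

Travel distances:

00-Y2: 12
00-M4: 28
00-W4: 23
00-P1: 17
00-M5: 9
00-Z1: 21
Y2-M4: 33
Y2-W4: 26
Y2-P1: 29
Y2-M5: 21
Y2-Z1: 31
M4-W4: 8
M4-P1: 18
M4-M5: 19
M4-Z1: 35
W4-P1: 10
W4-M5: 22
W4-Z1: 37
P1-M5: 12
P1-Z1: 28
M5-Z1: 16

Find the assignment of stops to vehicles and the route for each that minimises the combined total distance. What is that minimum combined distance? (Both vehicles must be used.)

Try each way of splitting the stops between the two vehicles (each non-empty) and, for each split, find the best tour for each vehicle:
  {Y2} + {M4, W4, P1, M5, Z1}: 24 + 91 = 115
  {M4} + {Y2, W4, P1, M5, Z1}: 56 + 97 = 153
  {Y2, M4} + {W4, P1, M5, Z1}: 73 + 82 = 155
  {W4} + {Y2, M4, P1, M5, Z1}: 46 + 112 = 158
  {Y2, W4} + {M4, P1, M5, Z1}: 61 + 91 = 152
  {M4, W4} + {Y2, P1, M5, Z1}: 59 + 88 = 147
  … (31 splits in total)
Best: vehicle 1 00 → Y2 → 00 = 24; vehicle 2 00 → P1 → W4 → M4 → M5 → Z1 → 00 = 91; combined 115.

115 — the smallest possible combined total.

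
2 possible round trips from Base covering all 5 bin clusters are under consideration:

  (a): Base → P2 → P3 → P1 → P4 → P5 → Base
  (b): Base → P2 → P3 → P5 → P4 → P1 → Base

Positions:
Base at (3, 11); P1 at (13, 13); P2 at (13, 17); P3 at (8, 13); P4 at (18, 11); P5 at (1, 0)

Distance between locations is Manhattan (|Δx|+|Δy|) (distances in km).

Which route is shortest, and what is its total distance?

(a): 16 + 9 + 5 + 7 + 28 + 13 = 78
(b): 16 + 9 + 20 + 28 + 7 + 12 = 92

78 km — (a) is the shortest.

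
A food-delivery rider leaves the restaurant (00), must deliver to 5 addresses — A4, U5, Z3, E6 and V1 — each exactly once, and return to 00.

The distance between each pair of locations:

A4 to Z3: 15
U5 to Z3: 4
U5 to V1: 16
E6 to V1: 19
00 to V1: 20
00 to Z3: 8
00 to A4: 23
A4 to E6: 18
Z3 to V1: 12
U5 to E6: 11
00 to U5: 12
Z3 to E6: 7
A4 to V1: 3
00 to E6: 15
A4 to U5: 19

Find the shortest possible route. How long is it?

64 — the shortest possible round trip.

With 5 stops there are 5!/2 = 60 distinct round trips (a route and its reverse cost the same).
00 → A4 → U5 → Z3 → E6 → V1 → 00: 23+19+4+7+19+20 = 92
00 → A4 → U5 → Z3 → V1 → E6 → 00: 23+19+4+12+19+15 = 92
00 → A4 → U5 → E6 → Z3 → V1 → 00: 23+19+11+7+12+20 = 92
00 → A4 → U5 → E6 → V1 → Z3 → 00: 23+19+11+19+12+8 = 92
00 → A4 → U5 → V1 → Z3 → E6 → 00: 23+19+16+12+7+15 = 92
00 → A4 → U5 → V1 → E6 → Z3 → 00: 23+19+16+19+7+8 = 92
00 → A4 → Z3 → U5 → E6 → V1 → 00: 23+15+4+11+19+20 = 92
00 → A4 → Z3 → U5 → V1 → E6 → 00: 23+15+4+16+19+15 = 92
00 → A4 → Z3 → E6 → U5 → V1 → 00: 23+15+7+11+16+20 = 92
00 → A4 → Z3 → E6 → V1 → U5 → 00: 23+15+7+19+16+12 = 92
00 → A4 → Z3 → V1 → U5 → E6 → 00: 23+15+12+16+11+15 = 92
00 → A4 → Z3 → V1 → E6 → U5 → 00: 23+15+12+19+11+12 = 92
00 → A4 → E6 → U5 → Z3 → V1 → 00: 23+18+11+4+12+20 = 88
00 → A4 → E6 → U5 → V1 → Z3 → 00: 23+18+11+16+12+8 = 88
… (46 more)
00 → U5 → Z3 → E6 → A4 → V1 → 00: 12+4+7+18+3+20 = 64  ← best
The minimum is 64.
One optimal route: 00 → U5 → Z3 → E6 → A4 → V1 → 00 (or its reverse).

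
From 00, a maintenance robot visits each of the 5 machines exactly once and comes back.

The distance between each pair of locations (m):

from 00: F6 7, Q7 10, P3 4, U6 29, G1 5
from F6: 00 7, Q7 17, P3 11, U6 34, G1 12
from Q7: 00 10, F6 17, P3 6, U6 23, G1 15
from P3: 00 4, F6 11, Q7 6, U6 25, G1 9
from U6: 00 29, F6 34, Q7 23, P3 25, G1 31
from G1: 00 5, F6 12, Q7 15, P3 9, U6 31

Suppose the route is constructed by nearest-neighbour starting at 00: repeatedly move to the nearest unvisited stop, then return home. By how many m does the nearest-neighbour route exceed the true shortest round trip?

00: P3=4, G1=5, F6=7, Q7=10, U6=29 ⇒ P3
P3: Q7=6, G1=9, F6=11, U6=25 ⇒ Q7
Q7: G1=15, F6=17, U6=23 ⇒ G1
G1: F6=12, U6=31 ⇒ F6
F6: U6=34 ⇒ U6
NN route 00 → P3 → Q7 → G1 → F6 → U6 → 00 costs 100.
Optimal: 00 → F6 → P3 → Q7 → U6 → G1 → 00 costs 83 (by enumerating all 60 distinct tours).
Excess = 100 − 83 = 17.

Excess over optimum: 17 m.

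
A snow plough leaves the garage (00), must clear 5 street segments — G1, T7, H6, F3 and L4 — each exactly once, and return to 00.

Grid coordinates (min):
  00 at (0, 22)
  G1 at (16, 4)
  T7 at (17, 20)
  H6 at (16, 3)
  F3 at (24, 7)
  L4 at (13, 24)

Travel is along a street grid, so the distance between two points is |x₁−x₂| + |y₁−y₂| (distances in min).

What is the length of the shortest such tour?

There are 60 distinct closed tours to check (reversals are equivalent).
00→G1→T7→H6→F3→L4→00: 34+17+18+12+28+15 = 124
00→G1→T7→H6→L4→F3→00: 34+17+18+24+28+39 = 160
00→G1→T7→F3→H6→L4→00: 34+17+20+12+24+15 = 122
00→G1→T7→F3→L4→H6→00: 34+17+20+28+24+35 = 158
00→G1→T7→L4→H6→F3→00: 34+17+8+24+12+39 = 134
00→G1→T7→L4→F3→H6→00: 34+17+8+28+12+35 = 134
00→G1→H6→T7→F3→L4→00: 34+1+18+20+28+15 = 116
00→G1→H6→T7→L4→F3→00: 34+1+18+8+28+39 = 128
00→G1→H6→F3→T7→L4→00: 34+1+12+20+8+15 = 90
00→G1→H6→F3→L4→T7→00: 34+1+12+28+8+19 = 102
00→G1→H6→L4→T7→F3→00: 34+1+24+8+20+39 = 126
00→G1→H6→L4→F3→T7→00: 34+1+24+28+20+19 = 126
00→G1→F3→T7→H6→L4→00: 34+11+20+18+24+15 = 122
00→G1→F3→T7→L4→H6→00: 34+11+20+8+24+35 = 132
… (46 more)
The minimum is 90.
One optimal route: 00 → G1 → H6 → F3 → T7 → L4 → 00 (or its reverse).

Minimum total distance: 90 min.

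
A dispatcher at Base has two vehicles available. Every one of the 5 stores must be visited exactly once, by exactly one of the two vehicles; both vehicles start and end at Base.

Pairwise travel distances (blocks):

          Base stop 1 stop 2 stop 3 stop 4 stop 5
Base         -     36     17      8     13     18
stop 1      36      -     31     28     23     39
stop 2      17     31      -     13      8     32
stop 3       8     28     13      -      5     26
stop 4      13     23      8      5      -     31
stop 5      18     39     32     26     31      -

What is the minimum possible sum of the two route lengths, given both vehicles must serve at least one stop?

Minimum combined distance: 120 blocks.

Check every non-empty split of the stops between the two vehicles; for each half take its own optimal tour:
  {stop 1} + {stop 2, stop 3, stop 4, stop 5}: 72 + 71 = 143
  {stop 2} + {stop 1, stop 3, stop 4, stop 5}: 34 + 93 = 127
  {stop 1, stop 2} + {stop 3, stop 4, stop 5}: 84 + 62 = 146
  {stop 3} + {stop 1, stop 2, stop 4, stop 5}: 16 + 105 = 121
  {stop 1, stop 3} + {stop 2, stop 4, stop 5}: 72 + 71 = 143
  {stop 2, stop 3} + {stop 1, stop 4, stop 5}: 38 + 93 = 131
  … (15 splits in total)
  {stop 1, stop 2, stop 3, stop 4} + {stop 5}: 84 + 36 = 120  ← best
Best: vehicle 1 Base → stop 2 → stop 1 → stop 4 → stop 3 → Base = 84; vehicle 2 Base → stop 5 → Base = 36; combined 120.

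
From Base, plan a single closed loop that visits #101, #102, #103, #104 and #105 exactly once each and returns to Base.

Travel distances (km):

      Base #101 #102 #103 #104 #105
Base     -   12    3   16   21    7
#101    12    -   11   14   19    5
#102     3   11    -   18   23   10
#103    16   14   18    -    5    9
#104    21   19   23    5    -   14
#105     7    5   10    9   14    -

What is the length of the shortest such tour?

With 5 stops there are 5!/2 = 60 distinct round trips (a route and its reverse cost the same).
Base - #101 - #102 - #103 - #104 - #105 - Base: 12+11+18+5+14+7 = 67
Base - #101 - #102 - #103 - #105 - #104 - Base: 12+11+18+9+14+21 = 85
Base - #101 - #102 - #104 - #103 - #105 - Base: 12+11+23+5+9+7 = 67
Base - #101 - #102 - #104 - #105 - #103 - Base: 12+11+23+14+9+16 = 85
Base - #101 - #102 - #105 - #103 - #104 - Base: 12+11+10+9+5+21 = 68
Base - #101 - #102 - #105 - #104 - #103 - Base: 12+11+10+14+5+16 = 68
Base - #101 - #103 - #102 - #104 - #105 - Base: 12+14+18+23+14+7 = 88
Base - #101 - #103 - #102 - #105 - #104 - Base: 12+14+18+10+14+21 = 89
Base - #101 - #103 - #104 - #102 - #105 - Base: 12+14+5+23+10+7 = 71
Base - #101 - #103 - #104 - #105 - #102 - Base: 12+14+5+14+10+3 = 58
Base - #101 - #103 - #105 - #102 - #104 - Base: 12+14+9+10+23+21 = 89
Base - #101 - #103 - #105 - #104 - #102 - Base: 12+14+9+14+23+3 = 75
Base - #101 - #104 - #102 - #103 - #105 - Base: 12+19+23+18+9+7 = 88
Base - #101 - #104 - #102 - #105 - #103 - Base: 12+19+23+10+9+16 = 89
… (46 more)
Base - #102 - #101 - #103 - #104 - #105 - Base: 3+11+14+5+14+7 = 54  ← best
The minimum is 54.
One optimal route: Base → #102 → #101 → #103 → #104 → #105 → Base (or its reverse).

Minimum total distance: 54 km.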